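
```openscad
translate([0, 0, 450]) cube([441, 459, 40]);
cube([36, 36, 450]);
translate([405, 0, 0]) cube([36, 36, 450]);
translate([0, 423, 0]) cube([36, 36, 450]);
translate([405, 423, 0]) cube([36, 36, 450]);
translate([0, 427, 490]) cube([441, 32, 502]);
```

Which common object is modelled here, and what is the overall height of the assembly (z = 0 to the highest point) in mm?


A chair. The overall height is 992 mm.

A slab on four corner posts with a tall panel at the back — a chair. The seat slab sits at z = 450 with thickness 40, and the 502 mm backrest starts at the seat top, so the overall height is 450 + 40 + 502 = 992 mm.


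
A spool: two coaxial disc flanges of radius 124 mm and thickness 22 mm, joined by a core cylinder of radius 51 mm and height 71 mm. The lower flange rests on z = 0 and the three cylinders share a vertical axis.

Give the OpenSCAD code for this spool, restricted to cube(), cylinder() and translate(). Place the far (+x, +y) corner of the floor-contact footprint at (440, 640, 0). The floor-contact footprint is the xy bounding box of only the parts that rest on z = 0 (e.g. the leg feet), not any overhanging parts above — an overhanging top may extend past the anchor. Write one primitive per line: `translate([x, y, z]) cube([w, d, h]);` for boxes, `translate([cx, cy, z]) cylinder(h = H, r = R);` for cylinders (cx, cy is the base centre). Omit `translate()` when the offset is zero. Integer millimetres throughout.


translate([316, 516, 0]) cylinder(h = 22, r = 124);
translate([316, 516, 22]) cylinder(h = 71, r = 51);
translate([316, 516, 93]) cylinder(h = 22, r = 124);


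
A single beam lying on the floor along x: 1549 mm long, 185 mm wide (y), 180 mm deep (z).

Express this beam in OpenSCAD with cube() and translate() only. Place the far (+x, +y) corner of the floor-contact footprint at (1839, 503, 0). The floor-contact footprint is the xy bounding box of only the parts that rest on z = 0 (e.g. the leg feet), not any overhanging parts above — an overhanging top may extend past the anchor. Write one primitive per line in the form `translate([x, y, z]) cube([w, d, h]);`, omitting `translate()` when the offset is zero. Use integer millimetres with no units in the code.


translate([290, 318, 0]) cube([1549, 185, 180]);


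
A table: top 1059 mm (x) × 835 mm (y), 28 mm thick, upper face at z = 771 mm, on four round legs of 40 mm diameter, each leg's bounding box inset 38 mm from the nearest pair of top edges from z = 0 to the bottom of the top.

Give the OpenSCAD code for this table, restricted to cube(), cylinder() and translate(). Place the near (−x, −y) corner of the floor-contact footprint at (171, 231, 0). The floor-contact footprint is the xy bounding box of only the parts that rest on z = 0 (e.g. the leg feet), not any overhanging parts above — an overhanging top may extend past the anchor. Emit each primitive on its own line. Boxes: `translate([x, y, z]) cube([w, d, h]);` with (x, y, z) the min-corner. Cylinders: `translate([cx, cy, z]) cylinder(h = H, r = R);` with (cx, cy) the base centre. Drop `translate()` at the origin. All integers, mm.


translate([133, 193, 743]) cube([1059, 835, 28]);
translate([191, 251, 0]) cylinder(h = 743, r = 20);
translate([1134, 251, 0]) cylinder(h = 743, r = 20);
translate([191, 970, 0]) cylinder(h = 743, r = 20);
translate([1134, 970, 0]) cylinder(h = 743, r = 20);


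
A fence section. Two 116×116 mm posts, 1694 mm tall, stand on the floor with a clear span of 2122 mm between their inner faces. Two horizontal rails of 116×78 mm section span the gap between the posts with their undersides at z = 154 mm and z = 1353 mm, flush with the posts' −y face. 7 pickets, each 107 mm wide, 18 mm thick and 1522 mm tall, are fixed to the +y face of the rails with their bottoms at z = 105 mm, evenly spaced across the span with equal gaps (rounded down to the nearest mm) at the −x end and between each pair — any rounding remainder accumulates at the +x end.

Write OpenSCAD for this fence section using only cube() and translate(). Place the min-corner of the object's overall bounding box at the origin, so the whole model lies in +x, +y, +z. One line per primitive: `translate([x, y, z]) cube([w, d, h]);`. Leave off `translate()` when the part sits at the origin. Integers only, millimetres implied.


cube([116, 116, 1694]);
translate([2238, 0, 0]) cube([116, 116, 1694]);
translate([116, 0, 154]) cube([2122, 116, 78]);
translate([116, 0, 1353]) cube([2122, 116, 78]);
translate([287, 116, 105]) cube([107, 18, 1522]);
translate([565, 116, 105]) cube([107, 18, 1522]);
translate([843, 116, 105]) cube([107, 18, 1522]);
translate([1121, 116, 105]) cube([107, 18, 1522]);
translate([1399, 116, 105]) cube([107, 18, 1522]);
translate([1677, 116, 105]) cube([107, 18, 1522]);
translate([1955, 116, 105]) cube([107, 18, 1522]);


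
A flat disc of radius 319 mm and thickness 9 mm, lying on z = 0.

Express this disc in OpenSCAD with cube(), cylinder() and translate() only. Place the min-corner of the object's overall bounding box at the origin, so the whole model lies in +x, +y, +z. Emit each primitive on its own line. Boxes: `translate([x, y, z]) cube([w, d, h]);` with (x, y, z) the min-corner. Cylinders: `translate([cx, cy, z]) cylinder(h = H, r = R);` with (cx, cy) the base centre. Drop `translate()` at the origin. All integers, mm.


translate([319, 319, 0]) cylinder(h = 9, r = 319);


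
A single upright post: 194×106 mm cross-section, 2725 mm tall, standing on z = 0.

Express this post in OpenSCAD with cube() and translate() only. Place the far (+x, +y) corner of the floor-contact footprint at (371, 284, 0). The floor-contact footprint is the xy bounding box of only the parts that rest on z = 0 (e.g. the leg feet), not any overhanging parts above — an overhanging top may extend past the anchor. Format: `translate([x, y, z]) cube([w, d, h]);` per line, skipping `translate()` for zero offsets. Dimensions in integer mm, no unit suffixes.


translate([177, 178, 0]) cube([194, 106, 2725]);


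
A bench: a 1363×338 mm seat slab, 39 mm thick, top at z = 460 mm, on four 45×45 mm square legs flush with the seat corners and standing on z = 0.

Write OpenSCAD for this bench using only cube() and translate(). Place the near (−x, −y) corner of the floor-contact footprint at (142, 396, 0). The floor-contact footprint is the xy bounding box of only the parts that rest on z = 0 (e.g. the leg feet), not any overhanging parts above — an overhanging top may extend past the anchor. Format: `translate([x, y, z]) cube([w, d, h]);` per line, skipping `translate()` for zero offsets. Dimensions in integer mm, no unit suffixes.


translate([142, 396, 421]) cube([1363, 338, 39]);
translate([142, 396, 0]) cube([45, 45, 421]);
translate([142, 689, 0]) cube([45, 45, 421]);
translate([1460, 396, 0]) cube([45, 45, 421]);
translate([1460, 689, 0]) cube([45, 45, 421]);


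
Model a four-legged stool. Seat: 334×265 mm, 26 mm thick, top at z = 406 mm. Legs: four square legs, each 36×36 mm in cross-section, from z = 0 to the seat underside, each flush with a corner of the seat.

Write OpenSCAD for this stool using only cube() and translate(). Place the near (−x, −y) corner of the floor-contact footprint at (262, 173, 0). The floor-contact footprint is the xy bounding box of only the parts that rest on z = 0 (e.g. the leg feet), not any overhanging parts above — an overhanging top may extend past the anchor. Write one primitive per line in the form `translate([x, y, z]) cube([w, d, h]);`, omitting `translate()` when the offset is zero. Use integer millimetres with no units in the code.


translate([262, 173, 380]) cube([334, 265, 26]);
translate([262, 173, 0]) cube([36, 36, 380]);
translate([560, 173, 0]) cube([36, 36, 380]);
translate([262, 402, 0]) cube([36, 36, 380]);
translate([560, 402, 0]) cube([36, 36, 380]);


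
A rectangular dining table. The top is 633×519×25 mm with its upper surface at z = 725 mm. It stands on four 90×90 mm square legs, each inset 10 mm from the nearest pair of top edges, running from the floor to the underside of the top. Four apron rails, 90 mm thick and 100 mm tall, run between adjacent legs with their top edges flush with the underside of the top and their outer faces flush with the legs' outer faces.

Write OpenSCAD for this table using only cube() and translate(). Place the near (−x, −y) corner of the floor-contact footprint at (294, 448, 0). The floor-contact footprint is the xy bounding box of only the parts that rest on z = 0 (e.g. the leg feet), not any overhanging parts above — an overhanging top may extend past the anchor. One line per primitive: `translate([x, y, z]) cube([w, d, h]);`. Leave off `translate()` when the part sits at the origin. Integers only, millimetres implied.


translate([284, 438, 700]) cube([633, 519, 25]);
translate([294, 448, 0]) cube([90, 90, 700]);
translate([817, 448, 0]) cube([90, 90, 700]);
translate([294, 857, 0]) cube([90, 90, 700]);
translate([817, 857, 0]) cube([90, 90, 700]);
translate([384, 448, 600]) cube([433, 90, 100]);
translate([384, 857, 600]) cube([433, 90, 100]);
translate([294, 538, 600]) cube([90, 319, 100]);
translate([817, 538, 600]) cube([90, 319, 100]);


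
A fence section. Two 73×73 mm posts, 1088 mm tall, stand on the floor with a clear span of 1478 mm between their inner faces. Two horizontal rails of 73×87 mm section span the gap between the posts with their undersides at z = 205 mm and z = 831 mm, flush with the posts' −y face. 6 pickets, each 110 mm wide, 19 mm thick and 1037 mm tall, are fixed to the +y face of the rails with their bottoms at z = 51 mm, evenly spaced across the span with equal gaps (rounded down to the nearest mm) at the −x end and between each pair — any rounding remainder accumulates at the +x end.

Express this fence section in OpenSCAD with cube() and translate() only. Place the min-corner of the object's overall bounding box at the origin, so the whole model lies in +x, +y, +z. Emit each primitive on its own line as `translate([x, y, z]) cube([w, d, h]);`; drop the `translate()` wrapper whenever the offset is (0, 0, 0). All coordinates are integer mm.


cube([73, 73, 1088]);
translate([1551, 0, 0]) cube([73, 73, 1088]);
translate([73, 0, 205]) cube([1478, 73, 87]);
translate([73, 0, 831]) cube([1478, 73, 87]);
translate([189, 73, 51]) cube([110, 19, 1037]);
translate([415, 73, 51]) cube([110, 19, 1037]);
translate([641, 73, 51]) cube([110, 19, 1037]);
translate([867, 73, 51]) cube([110, 19, 1037]);
translate([1093, 73, 51]) cube([110, 19, 1037]);
translate([1319, 73, 51]) cube([110, 19, 1037]);


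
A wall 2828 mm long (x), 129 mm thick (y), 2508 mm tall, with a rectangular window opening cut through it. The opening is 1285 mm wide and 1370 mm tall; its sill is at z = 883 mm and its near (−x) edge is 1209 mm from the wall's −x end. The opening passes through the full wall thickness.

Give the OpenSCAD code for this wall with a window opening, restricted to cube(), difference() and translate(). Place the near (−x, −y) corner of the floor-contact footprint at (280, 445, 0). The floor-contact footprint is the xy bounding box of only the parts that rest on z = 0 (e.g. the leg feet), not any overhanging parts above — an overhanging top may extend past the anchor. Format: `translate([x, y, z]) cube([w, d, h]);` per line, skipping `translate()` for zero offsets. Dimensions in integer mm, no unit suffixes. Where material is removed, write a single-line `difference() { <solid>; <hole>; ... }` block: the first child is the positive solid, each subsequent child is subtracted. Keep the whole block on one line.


difference() { translate([280, 445, 0]) cube([2828, 129, 2508]); translate([1489, 445, 883]) cube([1285, 129, 1370]); }


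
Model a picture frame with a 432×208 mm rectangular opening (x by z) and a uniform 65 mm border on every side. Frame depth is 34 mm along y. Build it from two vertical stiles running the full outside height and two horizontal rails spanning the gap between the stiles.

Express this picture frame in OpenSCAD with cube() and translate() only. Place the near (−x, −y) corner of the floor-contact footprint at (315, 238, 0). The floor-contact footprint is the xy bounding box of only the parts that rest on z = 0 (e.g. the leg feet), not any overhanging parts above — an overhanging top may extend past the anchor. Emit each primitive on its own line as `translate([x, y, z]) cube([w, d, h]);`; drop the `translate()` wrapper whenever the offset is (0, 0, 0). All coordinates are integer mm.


translate([315, 238, 0]) cube([65, 34, 338]);
translate([812, 238, 0]) cube([65, 34, 338]);
translate([380, 238, 0]) cube([432, 34, 65]);
translate([380, 238, 273]) cube([432, 34, 65]);


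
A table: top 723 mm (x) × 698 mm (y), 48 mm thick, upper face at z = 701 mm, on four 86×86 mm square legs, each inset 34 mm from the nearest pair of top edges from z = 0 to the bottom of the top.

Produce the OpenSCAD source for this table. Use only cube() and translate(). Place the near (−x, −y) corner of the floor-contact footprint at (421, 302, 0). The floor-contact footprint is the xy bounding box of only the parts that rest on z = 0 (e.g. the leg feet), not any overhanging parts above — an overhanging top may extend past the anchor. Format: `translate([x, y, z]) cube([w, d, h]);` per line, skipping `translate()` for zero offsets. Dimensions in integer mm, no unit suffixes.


// leg_h = 701 - 48 = 653
translate([387, 268, 653]) cube([723, 698, 48]);
translate([421, 302, 0]) cube([86, 86, 653]);
translate([990, 302, 0]) cube([86, 86, 653]);
translate([421, 846, 0]) cube([86, 86, 653]);
translate([990, 846, 0]) cube([86, 86, 653]);


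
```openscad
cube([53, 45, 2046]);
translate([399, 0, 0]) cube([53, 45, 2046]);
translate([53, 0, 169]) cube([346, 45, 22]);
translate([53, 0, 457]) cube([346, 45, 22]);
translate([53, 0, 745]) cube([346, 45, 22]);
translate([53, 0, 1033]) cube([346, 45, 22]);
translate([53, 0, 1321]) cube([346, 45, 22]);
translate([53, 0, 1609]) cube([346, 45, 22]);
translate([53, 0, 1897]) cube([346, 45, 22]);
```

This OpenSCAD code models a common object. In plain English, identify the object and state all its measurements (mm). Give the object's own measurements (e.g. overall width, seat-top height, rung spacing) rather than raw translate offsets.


A straight ladder. Two 53×45 mm vertical rails, 2046 mm tall, stand 452 mm apart (outside-to-outside) with their front faces coplanar on the −y side. 7 rungs, each 45 mm deep and 22 mm tall, span between the inner faces of the rails, front faces flush with the rails. The lowest rung's underside is at z = 169 mm and rungs are spaced 288 mm apart (underside to underside).


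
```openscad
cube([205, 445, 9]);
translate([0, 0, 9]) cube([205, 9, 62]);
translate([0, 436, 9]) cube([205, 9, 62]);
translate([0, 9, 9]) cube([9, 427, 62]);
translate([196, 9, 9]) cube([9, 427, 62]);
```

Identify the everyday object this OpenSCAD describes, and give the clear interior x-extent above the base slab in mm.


An open box. The internal width is 187 mm.

A 205×445 base slab with four walls standing on it — an open box. The base is 205 mm wide and the walls are 9 mm thick, so the internal width is 205 − 2 × 9 = 187 mm.


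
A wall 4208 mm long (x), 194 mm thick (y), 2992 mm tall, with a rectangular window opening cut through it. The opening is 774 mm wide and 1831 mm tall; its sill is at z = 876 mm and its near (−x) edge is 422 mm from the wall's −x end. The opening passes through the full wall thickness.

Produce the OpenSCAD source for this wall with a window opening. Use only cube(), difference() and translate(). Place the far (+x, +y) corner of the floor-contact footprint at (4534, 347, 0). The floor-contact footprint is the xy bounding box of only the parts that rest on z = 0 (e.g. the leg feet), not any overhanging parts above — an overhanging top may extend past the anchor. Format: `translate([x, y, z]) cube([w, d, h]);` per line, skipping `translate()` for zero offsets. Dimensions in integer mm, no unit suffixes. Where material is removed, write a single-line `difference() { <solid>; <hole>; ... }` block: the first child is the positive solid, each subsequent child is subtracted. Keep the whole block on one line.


difference() { translate([326, 153, 0]) cube([4208, 194, 2992]); translate([748, 153, 876]) cube([774, 194, 1831]); }


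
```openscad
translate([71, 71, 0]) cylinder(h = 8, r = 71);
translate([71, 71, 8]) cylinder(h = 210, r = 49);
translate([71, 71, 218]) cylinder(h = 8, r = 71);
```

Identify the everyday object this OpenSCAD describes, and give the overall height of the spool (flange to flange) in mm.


A spool. The overall height is 226 mm.

Three coaxial cylinders, large–small–large — a spool. Two 8 mm flanges and a 210 mm core give 8 + 210 + 8 = 226 mm.


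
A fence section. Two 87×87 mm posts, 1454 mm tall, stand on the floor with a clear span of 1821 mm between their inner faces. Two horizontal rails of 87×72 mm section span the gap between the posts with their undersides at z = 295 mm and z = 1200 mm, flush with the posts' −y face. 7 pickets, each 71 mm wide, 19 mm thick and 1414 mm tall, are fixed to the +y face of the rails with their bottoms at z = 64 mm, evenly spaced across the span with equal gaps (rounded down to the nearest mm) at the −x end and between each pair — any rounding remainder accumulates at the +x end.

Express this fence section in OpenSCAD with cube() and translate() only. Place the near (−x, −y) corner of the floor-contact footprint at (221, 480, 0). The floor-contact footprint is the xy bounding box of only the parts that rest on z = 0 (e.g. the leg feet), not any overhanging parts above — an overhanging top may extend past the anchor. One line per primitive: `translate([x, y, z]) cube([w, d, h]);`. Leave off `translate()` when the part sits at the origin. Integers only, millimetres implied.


translate([221, 480, 0]) cube([87, 87, 1454]);
translate([2129, 480, 0]) cube([87, 87, 1454]);
translate([308, 480, 295]) cube([1821, 87, 72]);
translate([308, 480, 1200]) cube([1821, 87, 72]);
translate([473, 567, 64]) cube([71, 19, 1414]);
translate([709, 567, 64]) cube([71, 19, 1414]);
translate([945, 567, 64]) cube([71, 19, 1414]);
translate([1181, 567, 64]) cube([71, 19, 1414]);
translate([1417, 567, 64]) cube([71, 19, 1414]);
translate([1653, 567, 64]) cube([71, 19, 1414]);
translate([1889, 567, 64]) cube([71, 19, 1414]);


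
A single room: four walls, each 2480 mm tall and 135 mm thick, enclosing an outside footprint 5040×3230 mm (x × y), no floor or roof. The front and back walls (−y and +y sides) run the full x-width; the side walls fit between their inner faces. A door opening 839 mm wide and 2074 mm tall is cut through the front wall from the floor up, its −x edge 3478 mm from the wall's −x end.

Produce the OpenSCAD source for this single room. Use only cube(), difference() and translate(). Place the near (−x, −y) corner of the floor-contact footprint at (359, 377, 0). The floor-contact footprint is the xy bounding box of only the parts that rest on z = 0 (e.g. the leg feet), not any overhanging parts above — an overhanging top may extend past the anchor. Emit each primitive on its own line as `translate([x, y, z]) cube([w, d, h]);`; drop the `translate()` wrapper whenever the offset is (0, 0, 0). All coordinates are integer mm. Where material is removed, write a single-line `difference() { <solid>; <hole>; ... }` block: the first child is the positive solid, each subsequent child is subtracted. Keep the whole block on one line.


difference() { translate([359, 377, 0]) cube([5040, 135, 2480]); translate([3837, 377, 0]) cube([839, 135, 2074]); }
translate([359, 3472, 0]) cube([5040, 135, 2480]);
translate([359, 512, 0]) cube([135, 2960, 2480]);
translate([5264, 512, 0]) cube([135, 2960, 2480]);


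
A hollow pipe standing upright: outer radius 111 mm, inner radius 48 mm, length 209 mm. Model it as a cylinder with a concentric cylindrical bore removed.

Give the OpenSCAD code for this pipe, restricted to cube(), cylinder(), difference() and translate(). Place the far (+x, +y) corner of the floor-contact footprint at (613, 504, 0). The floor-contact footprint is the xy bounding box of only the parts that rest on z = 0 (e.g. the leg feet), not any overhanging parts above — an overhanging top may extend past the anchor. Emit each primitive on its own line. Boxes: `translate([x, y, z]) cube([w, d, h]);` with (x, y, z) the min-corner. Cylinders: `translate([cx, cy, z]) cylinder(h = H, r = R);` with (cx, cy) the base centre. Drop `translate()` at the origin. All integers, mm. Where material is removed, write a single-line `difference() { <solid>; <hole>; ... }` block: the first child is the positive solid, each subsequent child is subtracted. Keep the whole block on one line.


difference() { translate([502, 393, 0]) cylinder(h = 209, r = 111); translate([502, 393, 0]) cylinder(h = 209, r = 48); }


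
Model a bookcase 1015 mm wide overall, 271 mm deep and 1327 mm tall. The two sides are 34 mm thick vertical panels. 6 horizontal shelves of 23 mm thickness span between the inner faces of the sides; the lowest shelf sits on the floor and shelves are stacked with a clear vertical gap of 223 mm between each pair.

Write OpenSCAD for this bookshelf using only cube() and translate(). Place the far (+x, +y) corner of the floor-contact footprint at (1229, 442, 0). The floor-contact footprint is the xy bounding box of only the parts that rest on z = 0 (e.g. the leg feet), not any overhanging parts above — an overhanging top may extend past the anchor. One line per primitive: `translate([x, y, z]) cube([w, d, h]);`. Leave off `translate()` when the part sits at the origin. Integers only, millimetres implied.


translate([214, 171, 0]) cube([34, 271, 1327]);
translate([1195, 171, 0]) cube([34, 271, 1327]);
translate([248, 171, 0]) cube([947, 271, 23]);
translate([248, 171, 246]) cube([947, 271, 23]);
translate([248, 171, 492]) cube([947, 271, 23]);
translate([248, 171, 738]) cube([947, 271, 23]);
translate([248, 171, 984]) cube([947, 271, 23]);
translate([248, 171, 1230]) cube([947, 271, 23]);


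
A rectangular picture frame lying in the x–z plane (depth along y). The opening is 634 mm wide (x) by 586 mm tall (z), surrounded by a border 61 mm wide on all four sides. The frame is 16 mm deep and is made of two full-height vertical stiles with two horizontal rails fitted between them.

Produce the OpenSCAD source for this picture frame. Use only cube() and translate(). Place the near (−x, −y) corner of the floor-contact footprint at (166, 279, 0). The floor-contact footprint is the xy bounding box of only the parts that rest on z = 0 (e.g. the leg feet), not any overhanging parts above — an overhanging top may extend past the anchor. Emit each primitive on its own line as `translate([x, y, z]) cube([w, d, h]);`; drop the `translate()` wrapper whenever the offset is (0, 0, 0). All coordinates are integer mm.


translate([166, 279, 0]) cube([61, 16, 708]);
translate([861, 279, 0]) cube([61, 16, 708]);
translate([227, 279, 0]) cube([634, 16, 61]);
translate([227, 279, 647]) cube([634, 16, 61]);


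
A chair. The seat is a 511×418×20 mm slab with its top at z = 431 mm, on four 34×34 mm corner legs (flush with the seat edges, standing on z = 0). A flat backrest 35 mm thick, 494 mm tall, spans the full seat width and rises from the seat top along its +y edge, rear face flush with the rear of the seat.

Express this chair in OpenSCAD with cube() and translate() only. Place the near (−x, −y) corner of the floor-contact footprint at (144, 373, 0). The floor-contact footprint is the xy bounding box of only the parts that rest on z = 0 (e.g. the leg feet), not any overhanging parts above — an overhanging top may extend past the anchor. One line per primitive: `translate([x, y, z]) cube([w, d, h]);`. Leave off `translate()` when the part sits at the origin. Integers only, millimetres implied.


translate([144, 373, 411]) cube([511, 418, 20]);
translate([144, 373, 0]) cube([34, 34, 411]);
translate([621, 373, 0]) cube([34, 34, 411]);
translate([144, 757, 0]) cube([34, 34, 411]);
translate([621, 757, 0]) cube([34, 34, 411]);
translate([144, 756, 431]) cube([511, 35, 494]);


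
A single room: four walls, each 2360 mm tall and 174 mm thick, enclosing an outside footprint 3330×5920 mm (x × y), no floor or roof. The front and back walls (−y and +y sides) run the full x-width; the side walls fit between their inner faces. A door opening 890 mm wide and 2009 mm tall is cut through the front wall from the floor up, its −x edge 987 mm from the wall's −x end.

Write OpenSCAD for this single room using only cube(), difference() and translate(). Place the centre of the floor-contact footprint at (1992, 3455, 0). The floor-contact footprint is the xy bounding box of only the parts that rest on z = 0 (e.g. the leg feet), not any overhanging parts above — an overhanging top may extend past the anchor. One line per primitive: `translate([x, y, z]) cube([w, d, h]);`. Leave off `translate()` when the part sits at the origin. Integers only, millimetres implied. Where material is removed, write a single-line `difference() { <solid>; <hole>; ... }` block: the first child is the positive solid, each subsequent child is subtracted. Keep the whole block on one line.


difference() { translate([327, 495, 0]) cube([3330, 174, 2360]); translate([1314, 495, 0]) cube([890, 174, 2009]); }
translate([327, 6241, 0]) cube([3330, 174, 2360]);
translate([327, 669, 0]) cube([174, 5572, 2360]);
translate([3483, 669, 0]) cube([174, 5572, 2360]);


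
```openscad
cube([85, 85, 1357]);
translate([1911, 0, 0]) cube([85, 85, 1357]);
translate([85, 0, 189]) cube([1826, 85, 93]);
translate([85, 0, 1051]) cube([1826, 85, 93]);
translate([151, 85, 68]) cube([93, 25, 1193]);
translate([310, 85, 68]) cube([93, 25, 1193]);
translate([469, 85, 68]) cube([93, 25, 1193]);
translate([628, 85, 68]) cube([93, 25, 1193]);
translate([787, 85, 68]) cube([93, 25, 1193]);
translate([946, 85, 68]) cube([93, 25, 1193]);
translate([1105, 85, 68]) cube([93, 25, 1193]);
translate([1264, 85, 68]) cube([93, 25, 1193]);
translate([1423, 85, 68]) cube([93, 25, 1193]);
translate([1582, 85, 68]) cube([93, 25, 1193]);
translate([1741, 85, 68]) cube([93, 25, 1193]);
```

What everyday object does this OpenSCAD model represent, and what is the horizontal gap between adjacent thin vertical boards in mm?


A fence section. The picket gap is 66 mm.

Two posts, two rails, 11 pickets — a fence section. Span 1826 mm holds 11 pickets of 93 mm with 12 equal gaps: ⌊(1826 − 11·93) / 12⌋ = 66 mm.


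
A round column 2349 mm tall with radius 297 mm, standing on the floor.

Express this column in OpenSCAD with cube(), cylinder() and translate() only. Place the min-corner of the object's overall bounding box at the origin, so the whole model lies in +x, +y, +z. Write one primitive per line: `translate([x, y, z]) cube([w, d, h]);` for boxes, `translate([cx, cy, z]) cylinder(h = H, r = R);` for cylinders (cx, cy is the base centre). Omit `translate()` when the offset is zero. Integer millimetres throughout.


translate([297, 297, 0]) cylinder(h = 2349, r = 297);


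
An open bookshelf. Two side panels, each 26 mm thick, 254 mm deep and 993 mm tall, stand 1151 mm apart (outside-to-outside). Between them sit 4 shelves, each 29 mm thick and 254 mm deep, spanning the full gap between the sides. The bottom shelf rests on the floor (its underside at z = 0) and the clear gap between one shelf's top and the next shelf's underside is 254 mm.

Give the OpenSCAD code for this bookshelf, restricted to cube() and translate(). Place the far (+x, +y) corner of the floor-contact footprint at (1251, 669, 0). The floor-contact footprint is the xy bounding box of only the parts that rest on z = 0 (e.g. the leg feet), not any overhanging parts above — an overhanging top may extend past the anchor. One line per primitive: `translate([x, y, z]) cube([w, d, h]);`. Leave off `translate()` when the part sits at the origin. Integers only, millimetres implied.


translate([100, 415, 0]) cube([26, 254, 993]);
translate([1225, 415, 0]) cube([26, 254, 993]);
translate([126, 415, 0]) cube([1099, 254, 29]);
translate([126, 415, 283]) cube([1099, 254, 29]);
translate([126, 415, 566]) cube([1099, 254, 29]);
translate([126, 415, 849]) cube([1099, 254, 29]);


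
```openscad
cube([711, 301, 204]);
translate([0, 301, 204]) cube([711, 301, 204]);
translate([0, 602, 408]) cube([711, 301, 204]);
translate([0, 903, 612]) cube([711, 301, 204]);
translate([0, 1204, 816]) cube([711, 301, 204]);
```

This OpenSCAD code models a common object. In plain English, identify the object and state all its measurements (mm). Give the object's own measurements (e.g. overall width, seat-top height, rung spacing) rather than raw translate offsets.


A straight staircase of 5 solid steps. Each step is 711 mm wide (x), 301 mm deep (y, the going) and 204 mm tall (the rise). The first step rests on the floor; each subsequent step sits one going further in +y and one rise higher in +z, directly behind and above the previous step with no overlap.


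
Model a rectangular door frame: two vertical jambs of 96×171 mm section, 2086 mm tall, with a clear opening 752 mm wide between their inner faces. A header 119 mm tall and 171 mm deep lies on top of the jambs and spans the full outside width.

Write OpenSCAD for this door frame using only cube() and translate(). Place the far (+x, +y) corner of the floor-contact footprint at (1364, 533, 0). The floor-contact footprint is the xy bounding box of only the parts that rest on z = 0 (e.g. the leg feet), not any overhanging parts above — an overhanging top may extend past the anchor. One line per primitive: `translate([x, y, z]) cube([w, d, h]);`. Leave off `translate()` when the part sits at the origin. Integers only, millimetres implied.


translate([420, 362, 0]) cube([96, 171, 2086]);
translate([1268, 362, 0]) cube([96, 171, 2086]);
translate([420, 362, 2086]) cube([944, 171, 119]);


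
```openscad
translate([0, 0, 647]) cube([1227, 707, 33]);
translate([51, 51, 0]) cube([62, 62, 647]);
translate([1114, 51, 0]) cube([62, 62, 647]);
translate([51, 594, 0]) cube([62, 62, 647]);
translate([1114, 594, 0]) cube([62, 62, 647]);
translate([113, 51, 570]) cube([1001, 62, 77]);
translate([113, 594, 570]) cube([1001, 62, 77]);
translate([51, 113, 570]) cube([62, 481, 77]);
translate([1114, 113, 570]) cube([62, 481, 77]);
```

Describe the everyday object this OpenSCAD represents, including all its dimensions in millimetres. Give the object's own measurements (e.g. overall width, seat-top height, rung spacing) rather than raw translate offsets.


A rectangular dining table. The top is 1227×707×33 mm with its upper surface at z = 680 mm. It stands on four 62×62 mm square legs, each inset 51 mm from the nearest pair of top edges, running from the floor to the underside of the top. Four apron rails, 62 mm thick and 77 mm tall, run between adjacent legs with their top edges flush with the underside of the top and their outer faces flush with the legs' outer faces.


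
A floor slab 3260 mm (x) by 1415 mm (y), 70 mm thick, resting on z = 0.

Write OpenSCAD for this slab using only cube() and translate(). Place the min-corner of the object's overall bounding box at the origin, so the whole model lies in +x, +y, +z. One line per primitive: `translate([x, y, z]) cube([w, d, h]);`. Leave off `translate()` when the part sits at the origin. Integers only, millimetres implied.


cube([3260, 1415, 70]);


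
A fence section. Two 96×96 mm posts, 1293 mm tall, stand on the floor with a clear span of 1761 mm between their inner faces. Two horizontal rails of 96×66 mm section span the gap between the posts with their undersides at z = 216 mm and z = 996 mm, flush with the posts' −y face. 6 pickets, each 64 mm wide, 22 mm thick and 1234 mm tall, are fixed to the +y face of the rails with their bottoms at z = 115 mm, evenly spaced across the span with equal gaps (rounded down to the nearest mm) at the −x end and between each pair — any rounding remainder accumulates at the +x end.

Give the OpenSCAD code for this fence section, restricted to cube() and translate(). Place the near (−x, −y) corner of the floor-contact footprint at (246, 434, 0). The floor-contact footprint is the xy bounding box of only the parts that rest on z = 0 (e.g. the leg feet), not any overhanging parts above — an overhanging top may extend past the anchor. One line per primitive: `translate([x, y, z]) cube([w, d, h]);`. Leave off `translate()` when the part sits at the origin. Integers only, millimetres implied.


translate([246, 434, 0]) cube([96, 96, 1293]);
translate([2103, 434, 0]) cube([96, 96, 1293]);
translate([342, 434, 216]) cube([1761, 96, 66]);
translate([342, 434, 996]) cube([1761, 96, 66]);
translate([538, 530, 115]) cube([64, 22, 1234]);
translate([798, 530, 115]) cube([64, 22, 1234]);
translate([1058, 530, 115]) cube([64, 22, 1234]);
translate([1318, 530, 115]) cube([64, 22, 1234]);
translate([1578, 530, 115]) cube([64, 22, 1234]);
translate([1838, 530, 115]) cube([64, 22, 1234]);


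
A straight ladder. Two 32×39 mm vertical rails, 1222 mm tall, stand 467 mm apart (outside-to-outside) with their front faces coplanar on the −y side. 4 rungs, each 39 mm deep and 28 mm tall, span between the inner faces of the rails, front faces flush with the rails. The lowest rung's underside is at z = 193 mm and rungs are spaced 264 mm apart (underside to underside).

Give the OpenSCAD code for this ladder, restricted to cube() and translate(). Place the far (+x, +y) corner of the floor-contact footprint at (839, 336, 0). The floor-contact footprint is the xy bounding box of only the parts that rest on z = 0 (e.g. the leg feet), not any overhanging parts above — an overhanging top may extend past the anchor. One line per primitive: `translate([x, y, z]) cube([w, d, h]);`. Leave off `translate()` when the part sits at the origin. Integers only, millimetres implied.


translate([372, 297, 0]) cube([32, 39, 1222]);
translate([807, 297, 0]) cube([32, 39, 1222]);
translate([404, 297, 193]) cube([403, 39, 28]);
translate([404, 297, 457]) cube([403, 39, 28]);
translate([404, 297, 721]) cube([403, 39, 28]);
translate([404, 297, 985]) cube([403, 39, 28]);


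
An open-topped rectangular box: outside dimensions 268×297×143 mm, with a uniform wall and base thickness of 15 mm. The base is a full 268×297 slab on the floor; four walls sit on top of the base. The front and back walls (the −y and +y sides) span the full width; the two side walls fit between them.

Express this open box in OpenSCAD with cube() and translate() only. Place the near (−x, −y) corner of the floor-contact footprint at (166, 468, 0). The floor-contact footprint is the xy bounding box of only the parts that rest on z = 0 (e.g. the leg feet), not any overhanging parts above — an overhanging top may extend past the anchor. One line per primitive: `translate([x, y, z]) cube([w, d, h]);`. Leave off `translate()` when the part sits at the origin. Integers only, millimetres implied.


translate([166, 468, 0]) cube([268, 297, 15]);
translate([166, 468, 15]) cube([268, 15, 128]);
translate([166, 750, 15]) cube([268, 15, 128]);
translate([166, 483, 15]) cube([15, 267, 128]);
translate([419, 483, 15]) cube([15, 267, 128]);


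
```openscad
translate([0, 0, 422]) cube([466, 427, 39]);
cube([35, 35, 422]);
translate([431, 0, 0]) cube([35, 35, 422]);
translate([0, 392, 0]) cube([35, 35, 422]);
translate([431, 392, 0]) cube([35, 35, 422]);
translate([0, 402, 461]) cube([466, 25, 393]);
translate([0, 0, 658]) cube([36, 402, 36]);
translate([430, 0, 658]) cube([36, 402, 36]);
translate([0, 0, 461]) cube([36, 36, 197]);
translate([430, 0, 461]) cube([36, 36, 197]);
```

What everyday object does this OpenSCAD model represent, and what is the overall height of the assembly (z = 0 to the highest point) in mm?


A chair. The overall height is 854 mm.

A slab on four corner posts with a tall panel at the back — a chair. The seat slab sits at z = 422 with thickness 39, and the 393 mm backrest starts at the seat top, so the overall height is 422 + 39 + 393 = 854 mm.


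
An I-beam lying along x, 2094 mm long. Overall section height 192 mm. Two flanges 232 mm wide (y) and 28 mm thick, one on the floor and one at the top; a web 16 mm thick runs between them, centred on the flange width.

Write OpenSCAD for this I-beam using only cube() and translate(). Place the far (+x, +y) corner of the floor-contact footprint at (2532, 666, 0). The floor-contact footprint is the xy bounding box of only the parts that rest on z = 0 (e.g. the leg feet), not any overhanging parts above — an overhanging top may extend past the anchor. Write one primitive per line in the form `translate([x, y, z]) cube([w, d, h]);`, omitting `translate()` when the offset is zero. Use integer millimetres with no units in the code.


translate([438, 434, 0]) cube([2094, 232, 28]);
translate([438, 542, 28]) cube([2094, 16, 136]);
translate([438, 434, 164]) cube([2094, 232, 28]);


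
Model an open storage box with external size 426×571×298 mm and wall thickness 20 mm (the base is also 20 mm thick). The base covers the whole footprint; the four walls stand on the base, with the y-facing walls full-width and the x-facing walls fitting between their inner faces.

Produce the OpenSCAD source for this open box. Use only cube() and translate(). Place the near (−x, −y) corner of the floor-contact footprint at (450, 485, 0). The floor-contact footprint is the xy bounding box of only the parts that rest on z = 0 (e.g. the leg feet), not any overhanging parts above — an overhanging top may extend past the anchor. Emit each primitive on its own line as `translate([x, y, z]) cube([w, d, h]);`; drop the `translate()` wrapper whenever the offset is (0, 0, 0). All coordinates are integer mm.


translate([450, 485, 0]) cube([426, 571, 20]);
translate([450, 485, 20]) cube([426, 20, 278]);
translate([450, 1036, 20]) cube([426, 20, 278]);
translate([450, 505, 20]) cube([20, 531, 278]);
translate([856, 505, 20]) cube([20, 531, 278]);


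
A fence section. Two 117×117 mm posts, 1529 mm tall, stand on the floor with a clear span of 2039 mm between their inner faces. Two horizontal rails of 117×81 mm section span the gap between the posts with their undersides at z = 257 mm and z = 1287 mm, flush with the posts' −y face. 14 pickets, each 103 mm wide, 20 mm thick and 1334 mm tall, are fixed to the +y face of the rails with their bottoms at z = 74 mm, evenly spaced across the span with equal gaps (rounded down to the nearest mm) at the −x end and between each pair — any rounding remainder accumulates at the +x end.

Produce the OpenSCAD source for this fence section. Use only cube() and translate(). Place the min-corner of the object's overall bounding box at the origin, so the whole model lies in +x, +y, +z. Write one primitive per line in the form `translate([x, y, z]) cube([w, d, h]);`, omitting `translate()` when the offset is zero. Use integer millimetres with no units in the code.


cube([117, 117, 1529]);
translate([2156, 0, 0]) cube([117, 117, 1529]);
translate([117, 0, 257]) cube([2039, 117, 81]);
translate([117, 0, 1287]) cube([2039, 117, 81]);
translate([156, 117, 74]) cube([103, 20, 1334]);
translate([298, 117, 74]) cube([103, 20, 1334]);
translate([440, 117, 74]) cube([103, 20, 1334]);
translate([582, 117, 74]) cube([103, 20, 1334]);
translate([724, 117, 74]) cube([103, 20, 1334]);
translate([866, 117, 74]) cube([103, 20, 1334]);
translate([1008, 117, 74]) cube([103, 20, 1334]);
translate([1150, 117, 74]) cube([103, 20, 1334]);
translate([1292, 117, 74]) cube([103, 20, 1334]);
translate([1434, 117, 74]) cube([103, 20, 1334]);
translate([1576, 117, 74]) cube([103, 20, 1334]);
translate([1718, 117, 74]) cube([103, 20, 1334]);
translate([1860, 117, 74]) cube([103, 20, 1334]);
translate([2002, 117, 74]) cube([103, 20, 1334]);


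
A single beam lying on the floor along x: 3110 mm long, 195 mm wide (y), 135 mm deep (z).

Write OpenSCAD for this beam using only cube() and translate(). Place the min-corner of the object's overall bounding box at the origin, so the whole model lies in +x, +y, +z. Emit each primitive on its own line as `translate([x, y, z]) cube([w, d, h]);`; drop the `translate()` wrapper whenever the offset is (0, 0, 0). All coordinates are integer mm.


cube([3110, 195, 135]);
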